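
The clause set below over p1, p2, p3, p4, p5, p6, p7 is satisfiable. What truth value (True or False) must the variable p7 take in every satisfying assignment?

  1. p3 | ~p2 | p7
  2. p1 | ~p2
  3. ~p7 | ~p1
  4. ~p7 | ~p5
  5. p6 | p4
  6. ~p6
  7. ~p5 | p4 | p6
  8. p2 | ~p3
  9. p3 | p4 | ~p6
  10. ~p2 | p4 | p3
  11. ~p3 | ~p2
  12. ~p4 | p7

Suppose p7 = 0.
(~p6) alone gives p6 = 0.
(p4) alone gives p4 = 1.
But (~p4) is also a unit clause — contradiction.
So every satisfying assignment has p7 = True.

True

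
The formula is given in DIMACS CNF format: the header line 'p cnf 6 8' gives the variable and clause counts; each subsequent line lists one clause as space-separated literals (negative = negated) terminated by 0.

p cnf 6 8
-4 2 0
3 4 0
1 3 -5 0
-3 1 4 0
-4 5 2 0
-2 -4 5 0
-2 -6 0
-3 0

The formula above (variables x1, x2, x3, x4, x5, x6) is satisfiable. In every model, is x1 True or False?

True

Suppose x1 = False.
From the singleton clause (¬x3), x3 = False.
From the singleton clause (x4), x4 = True.
From the singleton clause (x2), x2 = True.
From the singleton clause (¬x5), x5 = False.
But (x5) is also a unit clause — contradiction.
So every satisfying assignment has x1 = True.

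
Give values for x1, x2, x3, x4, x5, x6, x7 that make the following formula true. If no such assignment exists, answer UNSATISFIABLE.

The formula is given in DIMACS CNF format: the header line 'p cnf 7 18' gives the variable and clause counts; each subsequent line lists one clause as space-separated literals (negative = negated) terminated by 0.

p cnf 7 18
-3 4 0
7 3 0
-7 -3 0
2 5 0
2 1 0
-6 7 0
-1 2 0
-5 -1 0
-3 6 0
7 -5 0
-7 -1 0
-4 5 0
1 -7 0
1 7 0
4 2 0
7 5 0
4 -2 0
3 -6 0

UNSATISFIABLE

Case x3 = False:
The clause (x7) is unit, so x7 = True.
The clause (¬x1) is unit, so x1 = False.
Now (x1) is unsatisfied and unit — conflict.
So x3 must be the other value — set x3 = True.
The clause (x4) is unit, so x4 = True.
The clause (¬x7) is unit, so x7 = False.
The clause (¬x6) is unit, so x6 = False.
Now (x6) is unsatisfied and unit — conflict.
Neither x3 = True nor x3 = False works.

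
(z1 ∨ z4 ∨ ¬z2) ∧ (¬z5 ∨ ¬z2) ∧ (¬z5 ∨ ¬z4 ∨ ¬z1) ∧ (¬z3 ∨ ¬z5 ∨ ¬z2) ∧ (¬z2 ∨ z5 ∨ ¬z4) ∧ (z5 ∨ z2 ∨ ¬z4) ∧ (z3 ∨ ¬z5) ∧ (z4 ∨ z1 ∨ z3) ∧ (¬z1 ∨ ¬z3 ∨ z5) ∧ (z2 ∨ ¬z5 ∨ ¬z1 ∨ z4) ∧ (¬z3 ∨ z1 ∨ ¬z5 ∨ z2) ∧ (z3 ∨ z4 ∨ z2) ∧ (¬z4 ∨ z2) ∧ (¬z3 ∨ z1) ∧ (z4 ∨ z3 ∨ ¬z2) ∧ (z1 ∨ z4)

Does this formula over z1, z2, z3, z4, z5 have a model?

No, unsatisfiable

Case z5 = False:
Case z2 = False:
Unit clause (¬z4) forces z4 = False.
Unit clause (z3) forces z3 = True.
Unit clause (¬z1) forces z1 = False.
But (z1) is also a unit clause — contradiction.
Undo z2 and try z2 = True.
Unit clause (¬z4) forces z4 = False.
Unit clause (z1) forces z1 = True.
Unit clause (¬z3) forces z3 = False.
But (z3) is also a unit clause — contradiction.
Either choice for z2 ends in contradiction.
Undo z5 and try z5 = True.
Unit clause (¬z2) forces z2 = False.
Unit clause (z3) forces z3 = True.
Unit clause (z1) forces z1 = True.
Unit clause (¬z4) forces z4 = False.
But (z4) is also a unit clause — contradiction.
Either choice for z5 ends in contradiction.
No assignment satisfies every clause.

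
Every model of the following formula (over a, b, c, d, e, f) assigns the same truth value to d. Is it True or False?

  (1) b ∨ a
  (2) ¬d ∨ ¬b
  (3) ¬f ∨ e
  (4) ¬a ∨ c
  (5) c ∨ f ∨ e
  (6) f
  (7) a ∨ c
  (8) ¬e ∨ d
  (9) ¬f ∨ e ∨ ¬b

True

Suppose d = False.
(f) alone gives f = True.
(e) alone gives e = True.
That conflicts with the unit clause (¬e).
So every satisfying assignment has d = True.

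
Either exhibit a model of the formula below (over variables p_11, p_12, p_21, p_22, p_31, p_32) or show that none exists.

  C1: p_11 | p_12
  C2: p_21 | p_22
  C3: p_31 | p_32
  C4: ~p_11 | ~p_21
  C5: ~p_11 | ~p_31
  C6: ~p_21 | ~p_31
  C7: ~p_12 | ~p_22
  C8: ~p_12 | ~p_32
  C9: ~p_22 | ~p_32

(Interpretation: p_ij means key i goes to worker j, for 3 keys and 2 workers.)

UNSATISFIABLE

Branch on p_11: set p_11 = 1.
(~p_21) alone gives p_21 = 0.
(p_22) alone gives p_22 = 1.
(~p_31) alone gives p_31 = 0.
(p_32) alone gives p_32 = 1.
But (~p_32) is also a unit clause — contradiction.
Undo p_11 and try p_11 = 0.
(p_12) alone gives p_12 = 1.
(~p_22) alone gives p_22 = 0.
(p_21) alone gives p_21 = 1.
(~p_31) alone gives p_31 = 0.
(p_32) alone gives p_32 = 1.
But (~p_32) is also a unit clause — contradiction.
Neither p_11 = 1 nor p_11 = 0 works.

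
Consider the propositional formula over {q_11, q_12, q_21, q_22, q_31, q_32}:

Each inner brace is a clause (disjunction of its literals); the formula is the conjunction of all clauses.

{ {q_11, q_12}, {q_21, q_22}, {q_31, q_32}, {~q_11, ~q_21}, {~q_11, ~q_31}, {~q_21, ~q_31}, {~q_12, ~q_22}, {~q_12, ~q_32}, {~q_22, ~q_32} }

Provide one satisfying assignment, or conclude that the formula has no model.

Branch on q_11: set q_11 = 1.
(~q_21) alone gives q_21 = 0.
(q_22) alone gives q_22 = 1.
(~q_31) alone gives q_31 = 0.
(q_32) alone gives q_32 = 1.
But (~q_32) is also a unit clause — contradiction.
Undo q_11 and try q_11 = 0.
(q_12) alone gives q_12 = 1.
(~q_22) alone gives q_22 = 0.
(q_21) alone gives q_21 = 1.
(~q_31) alone gives q_31 = 0.
(q_32) alone gives q_32 = 1.
But (~q_32) is also a unit clause — contradiction.
Neither q_11 = 1 nor q_11 = 0 works.

UNSATISFIABLE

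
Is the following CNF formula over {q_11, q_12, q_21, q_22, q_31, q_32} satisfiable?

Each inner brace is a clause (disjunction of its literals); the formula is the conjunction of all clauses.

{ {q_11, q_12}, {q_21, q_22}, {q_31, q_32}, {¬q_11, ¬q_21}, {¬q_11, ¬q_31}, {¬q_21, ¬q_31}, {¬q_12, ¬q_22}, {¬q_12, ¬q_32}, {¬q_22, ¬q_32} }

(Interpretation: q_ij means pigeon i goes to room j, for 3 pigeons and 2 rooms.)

Case q_11 = True:
(¬q_21) alone gives q_21 = False.
(q_22) alone gives q_22 = True.
(¬q_31) alone gives q_31 = False.
(q_32) alone gives q_32 = True.
But (¬q_32) is also a unit clause — contradiction.
That branch fails; take q_11 = False instead.
(q_12) alone gives q_12 = True.
(¬q_22) alone gives q_22 = False.
(q_21) alone gives q_21 = True.
(¬q_31) alone gives q_31 = False.
(q_32) alone gives q_32 = True.
But (¬q_32) is also a unit clause — contradiction.
Neither q_11 = True nor q_11 = False works.
No assignment satisfies every clause.

Unsatisfiable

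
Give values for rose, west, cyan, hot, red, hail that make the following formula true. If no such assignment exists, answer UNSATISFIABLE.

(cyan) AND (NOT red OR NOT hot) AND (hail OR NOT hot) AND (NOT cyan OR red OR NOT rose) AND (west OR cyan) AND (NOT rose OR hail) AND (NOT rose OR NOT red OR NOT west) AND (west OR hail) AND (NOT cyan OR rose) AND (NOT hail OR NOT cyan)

Unit clause (cyan) forces cyan = true.
Unit clause (rose) forces rose = true.
Unit clause (red) forces red = true.
Unit clause (NOT hot) forces hot = false.
Unit clause (hail) forces hail = true.
Now (NOT hail) is unsatisfied and unit — conflict.

UNSATISFIABLE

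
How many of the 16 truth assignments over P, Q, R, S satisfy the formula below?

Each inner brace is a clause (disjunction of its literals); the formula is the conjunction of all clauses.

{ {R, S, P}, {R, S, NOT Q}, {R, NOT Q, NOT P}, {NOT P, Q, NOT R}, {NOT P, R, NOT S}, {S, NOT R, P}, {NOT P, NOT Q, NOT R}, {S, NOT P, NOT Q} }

5

There are 2^4 = 16 truth assignments over (P, Q, R, S).
Check each against the 8 clauses (columns in the order P, Q, R, S):
  F F F F  ✗ fails (R OR S OR P)
  F F F T  ✓ satisfies all
  F F T F  ✗ fails (S OR NOT R OR P)
  F F T T  ✓ satisfies all
  F T F F  ✗ fails (R OR S OR P)
  F T F T  ✓ satisfies all
  F T T F  ✗ fails (S OR NOT R OR P)
  F T T T  ✓ satisfies all
  T F F F  ✓ satisfies all
  T F F T  ✗ fails (NOT P OR R OR NOT S)
  T F T F  ✗ fails (NOT P OR Q OR NOT R)
  T F T T  ✗ fails (NOT P OR Q OR NOT R)
  T T F F  ✗ fails (R OR S OR NOT Q)
  T T F T  ✗ fails (R OR NOT Q OR NOT P)
  T T T F  ✗ fails (NOT P OR NOT Q OR NOT R)
  T T T T  ✗ fails (NOT P OR NOT Q OR NOT R)
5 of the 16 rows are models.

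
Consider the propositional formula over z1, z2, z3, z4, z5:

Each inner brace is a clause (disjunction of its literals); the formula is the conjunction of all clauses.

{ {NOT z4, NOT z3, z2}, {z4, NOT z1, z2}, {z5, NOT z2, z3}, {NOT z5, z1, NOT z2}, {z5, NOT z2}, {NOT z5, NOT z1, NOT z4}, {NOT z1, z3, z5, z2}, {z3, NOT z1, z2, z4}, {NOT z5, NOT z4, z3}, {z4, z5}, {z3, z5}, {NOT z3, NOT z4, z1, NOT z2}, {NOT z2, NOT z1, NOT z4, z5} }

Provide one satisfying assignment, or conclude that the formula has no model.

Case z5 = true:
Case z1 = true:
Unit clause (NOT z4) forces z4 = false.
Unit clause (z2) forces z2 = true.
No clause remains; z3 is free.

z1 ↦ true,  z2 ↦ true,  z3 ↦ true,  z4 ↦ false,  z5 ↦ true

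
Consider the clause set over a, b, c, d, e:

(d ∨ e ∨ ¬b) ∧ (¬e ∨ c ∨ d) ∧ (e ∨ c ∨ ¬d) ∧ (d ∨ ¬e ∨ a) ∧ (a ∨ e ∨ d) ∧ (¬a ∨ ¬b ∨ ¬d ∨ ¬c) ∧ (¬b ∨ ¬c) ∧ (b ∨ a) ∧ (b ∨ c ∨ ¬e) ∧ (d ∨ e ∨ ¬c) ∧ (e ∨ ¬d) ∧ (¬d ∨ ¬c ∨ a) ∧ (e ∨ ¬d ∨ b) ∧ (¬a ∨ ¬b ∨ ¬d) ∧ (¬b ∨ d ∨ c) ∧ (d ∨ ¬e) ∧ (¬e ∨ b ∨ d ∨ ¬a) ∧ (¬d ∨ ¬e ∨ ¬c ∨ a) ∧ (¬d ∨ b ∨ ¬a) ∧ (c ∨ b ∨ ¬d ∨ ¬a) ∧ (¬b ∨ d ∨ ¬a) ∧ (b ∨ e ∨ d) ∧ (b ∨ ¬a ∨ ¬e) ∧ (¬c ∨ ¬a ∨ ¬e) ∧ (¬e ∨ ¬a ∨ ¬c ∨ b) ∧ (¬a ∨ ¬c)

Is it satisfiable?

Branch on b: set b = True.
Unit clause (¬c) forces c = False.
Unit clause (d) forces d = True.
Unit clause (e) forces e = True.
Unit clause (¬a) forces a = False.
This assignment satisfies each clause.
A satisfying assignment: a=False,  b=True,  c=False,  d=True,  e=True.

Yes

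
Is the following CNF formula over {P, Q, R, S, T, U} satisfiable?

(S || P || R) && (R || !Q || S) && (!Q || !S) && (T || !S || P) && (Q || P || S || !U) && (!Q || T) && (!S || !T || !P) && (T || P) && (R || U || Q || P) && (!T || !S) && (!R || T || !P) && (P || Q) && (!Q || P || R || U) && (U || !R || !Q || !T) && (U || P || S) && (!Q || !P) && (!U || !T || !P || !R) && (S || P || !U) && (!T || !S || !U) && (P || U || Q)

Try Q = false.
The clause (P) is unit, so P = true.
Try S = false.
Try R = false.
No clause remains; T, U are free.
A satisfying assignment: P: true, Q: false, R: false, S: false, T: false, U: false.

Yes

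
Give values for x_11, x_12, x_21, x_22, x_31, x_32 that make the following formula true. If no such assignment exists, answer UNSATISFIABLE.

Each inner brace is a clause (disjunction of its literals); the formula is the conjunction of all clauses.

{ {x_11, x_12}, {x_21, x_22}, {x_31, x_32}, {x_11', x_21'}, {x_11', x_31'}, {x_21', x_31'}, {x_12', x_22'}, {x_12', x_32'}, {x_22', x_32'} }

Suppose x_11 = 1.
The clause (x_21') is unit, so x_21 = 0.
The clause (x_22) is unit, so x_22 = 1.
The clause (x_31') is unit, so x_31 = 0.
The clause (x_32) is unit, so x_32 = 1.
But (x_32') is also a unit clause — contradiction.
That branch fails; take x_11 = 0 instead.
The clause (x_12) is unit, so x_12 = 1.
The clause (x_22') is unit, so x_22 = 0.
The clause (x_21) is unit, so x_21 = 1.
The clause (x_31') is unit, so x_31 = 0.
The clause (x_32) is unit, so x_32 = 1.
But (x_32') is also a unit clause — contradiction.
Neither x_11 = 1 nor x_11 = 0 works.

UNSATISFIABLE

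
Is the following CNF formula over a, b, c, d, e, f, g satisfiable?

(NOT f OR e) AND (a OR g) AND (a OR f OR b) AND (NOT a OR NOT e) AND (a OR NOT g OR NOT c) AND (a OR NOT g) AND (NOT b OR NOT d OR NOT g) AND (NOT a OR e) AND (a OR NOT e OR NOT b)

Branch on f: set f = false.
Branch on a: set a = true.
Unit clause (NOT e) forces e = false.
That conflicts with the unit clause (e).
So a must be the other value — set a = false.
Unit clause (g) forces g = true.
That conflicts with the unit clause (NOT g).
Both values of a lead to a conflict.
So f must be the other value — set f = true.
Unit clause (e) forces e = true.
Unit clause (NOT a) forces a = false.
Unit clause (g) forces g = true.
That conflicts with the unit clause (NOT g).
Both values of f lead to a conflict.
No assignment satisfies every clause.

Unsatisfiable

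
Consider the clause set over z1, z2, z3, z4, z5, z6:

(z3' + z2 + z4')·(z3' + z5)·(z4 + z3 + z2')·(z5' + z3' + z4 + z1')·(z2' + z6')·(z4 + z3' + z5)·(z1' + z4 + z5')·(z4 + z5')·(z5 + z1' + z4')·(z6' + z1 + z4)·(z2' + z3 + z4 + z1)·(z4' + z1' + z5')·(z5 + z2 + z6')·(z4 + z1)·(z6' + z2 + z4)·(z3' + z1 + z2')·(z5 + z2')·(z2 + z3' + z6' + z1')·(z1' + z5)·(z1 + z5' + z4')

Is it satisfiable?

Try z3 = 0.
Try z4 = 1.
Try z2 = 0.
Try z5 = 0.
The clause (z1') is unit, so z1 = 0.
The clause (z6') is unit, so z6 = 0.
All clauses are satisfied.
A satisfying assignment: z1 ↦ 0; z2 ↦ 0; z3 ↦ 0; z4 ↦ 1; z5 ↦ 0; z6 ↦ 0.

Yes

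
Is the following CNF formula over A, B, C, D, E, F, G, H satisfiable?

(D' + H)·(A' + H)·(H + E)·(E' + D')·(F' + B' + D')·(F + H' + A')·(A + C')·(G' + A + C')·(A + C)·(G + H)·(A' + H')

Case D = 0:
Case A = 0:
From the singleton clause (C'), C = 0.
Now (C) is unsatisfied and unit — conflict.
That branch fails; take A = 1 instead.
From the singleton clause (H), H = 1.
Now (H') is unsatisfied and unit — conflict.
Both values of A lead to a conflict.
That branch fails; take D = 1 instead.
From the singleton clause (H), H = 1.
From the singleton clause (E'), E = 0.
From the singleton clause (A'), A = 0.
From the singleton clause (C'), C = 0.
Now (C) is unsatisfied and unit — conflict.
Both values of D lead to a conflict.
No assignment satisfies every clause.

No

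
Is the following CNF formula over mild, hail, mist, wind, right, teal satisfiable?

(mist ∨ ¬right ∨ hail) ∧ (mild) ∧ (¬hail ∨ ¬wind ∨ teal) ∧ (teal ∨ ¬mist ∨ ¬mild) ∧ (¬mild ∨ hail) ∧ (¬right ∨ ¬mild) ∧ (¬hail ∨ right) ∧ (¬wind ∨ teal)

Unsatisfiable

The clause (mild) is unit, so mild = True.
The clause (hail) is unit, so hail = True.
The clause (¬right) is unit, so right = False.
Now (right) is unsatisfied and unit — conflict.
No assignment satisfies every clause.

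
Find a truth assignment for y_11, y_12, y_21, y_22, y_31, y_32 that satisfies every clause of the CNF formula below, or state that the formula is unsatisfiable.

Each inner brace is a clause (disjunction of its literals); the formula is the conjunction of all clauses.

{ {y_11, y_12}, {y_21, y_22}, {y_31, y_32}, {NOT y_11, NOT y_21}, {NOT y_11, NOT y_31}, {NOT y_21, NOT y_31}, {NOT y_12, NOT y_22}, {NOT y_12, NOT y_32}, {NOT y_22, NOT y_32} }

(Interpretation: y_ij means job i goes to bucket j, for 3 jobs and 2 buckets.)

Suppose y_11 = true.
From the singleton clause (NOT y_21), y_21 = false.
From the singleton clause (y_22), y_22 = true.
From the singleton clause (NOT y_31), y_31 = false.
From the singleton clause (y_32), y_32 = true.
Now (NOT y_32) is unsatisfied and unit — conflict.
So y_11 must be the other value — set y_11 = false.
From the singleton clause (y_12), y_12 = true.
From the singleton clause (NOT y_22), y_22 = false.
From the singleton clause (y_21), y_21 = true.
From the singleton clause (NOT y_31), y_31 = false.
From the singleton clause (y_32), y_32 = true.
Now (NOT y_32) is unsatisfied and unit — conflict.
Neither y_11 = true nor y_11 = false works.

UNSATISFIABLE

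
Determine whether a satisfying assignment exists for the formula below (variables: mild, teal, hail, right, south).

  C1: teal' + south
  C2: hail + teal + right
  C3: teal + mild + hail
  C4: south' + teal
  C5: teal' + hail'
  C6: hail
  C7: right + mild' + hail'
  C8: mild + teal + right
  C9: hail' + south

No, unsatisfiable

Unit clause (hail) forces hail = 1.
Unit clause (teal') forces teal = 0.
Unit clause (south') forces south = 0.
That conflicts with the unit clause (south).
No assignment satisfies every clause.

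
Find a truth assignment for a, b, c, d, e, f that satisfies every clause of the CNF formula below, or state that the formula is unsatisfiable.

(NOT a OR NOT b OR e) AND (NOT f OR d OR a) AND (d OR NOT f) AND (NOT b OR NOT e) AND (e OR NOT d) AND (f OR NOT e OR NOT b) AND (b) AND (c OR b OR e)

a ↦ false,  b ↦ true,  c ↦ true,  d ↦ false,  e ↦ false,  f ↦ false

From the singleton clause (b), b = true.
From the singleton clause (NOT e), e = false.
From the singleton clause (NOT a), a = false.
From the singleton clause (NOT d), d = false.
From the singleton clause (NOT f), f = false.
All clauses hold; c can take either value.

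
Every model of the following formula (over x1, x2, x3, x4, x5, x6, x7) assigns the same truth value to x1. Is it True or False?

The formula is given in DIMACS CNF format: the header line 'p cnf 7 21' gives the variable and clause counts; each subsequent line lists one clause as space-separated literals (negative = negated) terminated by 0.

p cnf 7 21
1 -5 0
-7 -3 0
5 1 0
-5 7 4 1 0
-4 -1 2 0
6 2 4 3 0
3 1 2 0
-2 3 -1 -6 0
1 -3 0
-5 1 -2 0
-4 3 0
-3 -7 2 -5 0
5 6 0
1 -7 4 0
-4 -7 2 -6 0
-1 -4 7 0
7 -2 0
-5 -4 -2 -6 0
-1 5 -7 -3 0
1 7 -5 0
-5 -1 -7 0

True

Suppose x1 = False.
Unit clause (¬x5) forces x5 = False.
But (x5) is also a unit clause — contradiction.
So every satisfying assignment has x1 = True.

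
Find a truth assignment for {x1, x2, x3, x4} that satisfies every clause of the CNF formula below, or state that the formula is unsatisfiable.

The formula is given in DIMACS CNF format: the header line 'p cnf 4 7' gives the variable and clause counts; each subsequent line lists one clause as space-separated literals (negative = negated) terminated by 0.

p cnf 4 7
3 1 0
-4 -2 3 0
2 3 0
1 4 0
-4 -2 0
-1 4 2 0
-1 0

(¬x1) alone gives x1 = False.
(x3) alone gives x3 = True.
(x4) alone gives x4 = True.
(¬x2) alone gives x2 = False.
Every clause now holds.

x1=False,  x2=False,  x3=True,  x4=True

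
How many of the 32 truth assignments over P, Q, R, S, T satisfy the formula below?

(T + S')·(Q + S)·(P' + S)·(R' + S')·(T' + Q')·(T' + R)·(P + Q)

There are 2^5 = 32 truth assignments over (P, Q, R, S, T).
Split on Q. With Q = 1, the clauses containing Q are satisfied and Q' drops from the rest; 2 of the 2^4 = 16 assignments to the other variables satisfy what remains.
With Q = 0, by the same count on the reduced clause set, 0 assignments work.
(One model: P=F, Q=T, R=F, S=F, T=F.)
Total: 2 + 0 = 2.

2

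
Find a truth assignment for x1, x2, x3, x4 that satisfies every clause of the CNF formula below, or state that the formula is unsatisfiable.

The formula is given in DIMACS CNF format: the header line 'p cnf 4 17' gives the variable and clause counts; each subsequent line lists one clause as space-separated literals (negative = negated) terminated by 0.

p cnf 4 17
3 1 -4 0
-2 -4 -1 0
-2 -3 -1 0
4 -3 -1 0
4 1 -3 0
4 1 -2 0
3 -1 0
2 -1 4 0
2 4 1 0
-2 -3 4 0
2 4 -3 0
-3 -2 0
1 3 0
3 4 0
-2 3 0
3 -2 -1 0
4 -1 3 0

x1: True, x2: False, x3: True, x4: True

Suppose x3 = True.
Unit clause (¬x2) forces x2 = False.
Unit clause (x4) forces x4 = True.
All clauses hold; x1 can take either value.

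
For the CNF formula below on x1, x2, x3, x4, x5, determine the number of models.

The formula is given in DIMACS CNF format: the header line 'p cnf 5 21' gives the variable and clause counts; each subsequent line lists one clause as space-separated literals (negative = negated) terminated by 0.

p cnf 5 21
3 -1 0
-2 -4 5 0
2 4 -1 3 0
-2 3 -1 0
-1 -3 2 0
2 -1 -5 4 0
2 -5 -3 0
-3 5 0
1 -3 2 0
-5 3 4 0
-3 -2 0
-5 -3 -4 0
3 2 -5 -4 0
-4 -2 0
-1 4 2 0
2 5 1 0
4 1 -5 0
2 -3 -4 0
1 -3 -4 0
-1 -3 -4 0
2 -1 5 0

There are 2^5 = 32 truth assignments over (x1, x2, x3, x4, x5).
Split on x2. With x2 = True, the clauses containing x2 are satisfied and ¬x2 drops from the rest; 1 of the 2^4 = 16 assignments to the other variables satisfy what remains.
With x2 = False, by the same count on the reduced clause set, 0 assignments work.
Total: 1 + 0 = 1.

1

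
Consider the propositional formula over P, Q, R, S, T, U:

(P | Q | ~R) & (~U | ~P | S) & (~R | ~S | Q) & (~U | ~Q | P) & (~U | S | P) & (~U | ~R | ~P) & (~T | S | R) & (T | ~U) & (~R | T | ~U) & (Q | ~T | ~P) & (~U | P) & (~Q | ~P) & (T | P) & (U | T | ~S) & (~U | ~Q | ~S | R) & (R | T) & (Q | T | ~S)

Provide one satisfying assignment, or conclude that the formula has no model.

Case T = 1:
Case S = 0:
Unit clause (R) forces R = 1.
Case P = 0:
Unit clause (Q) forces Q = 1.
Unit clause (~U) forces U = 0.
All clauses are satisfied.

P: 0, Q: 1, R: 1, S: 0, T: 1, U: 0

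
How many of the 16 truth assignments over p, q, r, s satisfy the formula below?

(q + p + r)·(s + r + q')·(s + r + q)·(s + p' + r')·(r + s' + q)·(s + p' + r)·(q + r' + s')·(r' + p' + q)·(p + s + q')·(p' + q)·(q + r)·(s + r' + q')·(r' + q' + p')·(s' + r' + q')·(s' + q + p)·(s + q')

There are 2^4 = 16 truth assignments over (p, q, r, s).
Split on s. With s = 1, the clauses containing s are satisfied and s' drops from the rest; 2 of the 2^3 = 8 assignments to the other variables satisfy what remains.
With s = 0, by the same count on the reduced clause set, 1 assignment works.
Total: 2 + 1 = 3.

3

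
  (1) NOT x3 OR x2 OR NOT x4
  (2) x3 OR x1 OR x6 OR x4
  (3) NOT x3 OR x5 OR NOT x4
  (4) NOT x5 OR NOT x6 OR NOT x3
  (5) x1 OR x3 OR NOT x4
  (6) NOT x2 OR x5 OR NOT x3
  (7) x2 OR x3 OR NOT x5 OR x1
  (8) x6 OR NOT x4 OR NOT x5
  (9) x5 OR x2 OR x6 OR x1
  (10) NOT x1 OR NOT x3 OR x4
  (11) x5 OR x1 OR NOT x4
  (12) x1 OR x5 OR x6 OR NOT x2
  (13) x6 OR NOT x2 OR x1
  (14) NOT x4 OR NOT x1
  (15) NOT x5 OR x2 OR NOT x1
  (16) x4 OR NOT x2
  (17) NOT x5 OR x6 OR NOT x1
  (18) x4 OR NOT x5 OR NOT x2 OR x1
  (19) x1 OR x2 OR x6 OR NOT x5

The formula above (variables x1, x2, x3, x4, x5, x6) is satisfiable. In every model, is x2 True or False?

Suppose x2 = true.
From the singleton clause (x4), x4 = true.
From the singleton clause (NOT x1), x1 = false.
From the singleton clause (x3), x3 = true.
From the singleton clause (x5), x5 = true.
From the singleton clause (NOT x6), x6 = false.
But (x6) is also a unit clause — contradiction.
So every satisfying assignment has x2 = False.

False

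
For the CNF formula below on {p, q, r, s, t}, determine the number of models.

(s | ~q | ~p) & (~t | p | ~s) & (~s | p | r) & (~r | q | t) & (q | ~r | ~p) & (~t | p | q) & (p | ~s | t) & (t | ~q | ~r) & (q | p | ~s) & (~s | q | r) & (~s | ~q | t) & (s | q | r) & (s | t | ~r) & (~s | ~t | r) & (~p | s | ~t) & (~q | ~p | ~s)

3

There are 2^5 = 32 truth assignments over (p, q, r, s, t).
Split on s. With s = 1, the clauses containing s are satisfied and ~s drops from the rest; 0 of the 2^4 = 16 assignments to the other variables satisfy what remains.
With s = 0, by the same count on the reduced clause set, 3 assignments work.
(One model: p=F, q=T, r=F, s=F, t=F.)
Total: 0 + 3 = 3.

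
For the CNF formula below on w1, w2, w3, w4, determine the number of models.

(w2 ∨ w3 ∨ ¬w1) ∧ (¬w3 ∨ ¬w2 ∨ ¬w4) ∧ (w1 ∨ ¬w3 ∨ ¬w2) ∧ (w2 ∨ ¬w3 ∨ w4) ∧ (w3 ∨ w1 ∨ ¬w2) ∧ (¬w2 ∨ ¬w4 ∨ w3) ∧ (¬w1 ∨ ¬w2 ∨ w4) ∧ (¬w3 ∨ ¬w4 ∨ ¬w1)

3

There are 2^4 = 16 truth assignments over (w1, w2, w3, w4).
Check each against the 8 clauses (columns in the order w1, w2, w3, w4):
  F F F F  ✓ satisfies all
  F F F T  ✓ satisfies all
  F F T F  ✗ fails (w2 ∨ ¬w3 ∨ w4)
  F F T T  ✓ satisfies all
  F T F F  ✗ fails (w3 ∨ w1 ∨ ¬w2)
  F T F T  ✗ fails (w3 ∨ w1 ∨ ¬w2)
  F T T F  ✗ fails (w1 ∨ ¬w3 ∨ ¬w2)
  F T T T  ✗ fails (¬w3 ∨ ¬w2 ∨ ¬w4)
  T F F F  ✗ fails (w2 ∨ w3 ∨ ¬w1)
  T F F T  ✗ fails (w2 ∨ w3 ∨ ¬w1)
  T F T F  ✗ fails (w2 ∨ ¬w3 ∨ w4)
  T F T T  ✗ fails (¬w3 ∨ ¬w4 ∨ ¬w1)
  T T F F  ✗ fails (¬w1 ∨ ¬w2 ∨ w4)
  T T F T  ✗ fails (¬w2 ∨ ¬w4 ∨ w3)
  T T T F  ✗ fails (¬w1 ∨ ¬w2 ∨ w4)
  T T T T  ✗ fails (¬w3 ∨ ¬w2 ∨ ¬w4)
3 of the 16 rows are models.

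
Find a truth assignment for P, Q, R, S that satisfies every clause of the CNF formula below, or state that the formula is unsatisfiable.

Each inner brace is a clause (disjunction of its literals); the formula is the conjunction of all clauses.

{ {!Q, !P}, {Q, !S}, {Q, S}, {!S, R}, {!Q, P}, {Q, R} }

UNSATISFIABLE

Suppose Q = false.
The clause (!S) is unit, so S = false.
But (S) is also a unit clause — contradiction.
That branch fails; take Q = true instead.
The clause (!P) is unit, so P = false.
But (P) is also a unit clause — contradiction.
Either choice for Q ends in contradiction.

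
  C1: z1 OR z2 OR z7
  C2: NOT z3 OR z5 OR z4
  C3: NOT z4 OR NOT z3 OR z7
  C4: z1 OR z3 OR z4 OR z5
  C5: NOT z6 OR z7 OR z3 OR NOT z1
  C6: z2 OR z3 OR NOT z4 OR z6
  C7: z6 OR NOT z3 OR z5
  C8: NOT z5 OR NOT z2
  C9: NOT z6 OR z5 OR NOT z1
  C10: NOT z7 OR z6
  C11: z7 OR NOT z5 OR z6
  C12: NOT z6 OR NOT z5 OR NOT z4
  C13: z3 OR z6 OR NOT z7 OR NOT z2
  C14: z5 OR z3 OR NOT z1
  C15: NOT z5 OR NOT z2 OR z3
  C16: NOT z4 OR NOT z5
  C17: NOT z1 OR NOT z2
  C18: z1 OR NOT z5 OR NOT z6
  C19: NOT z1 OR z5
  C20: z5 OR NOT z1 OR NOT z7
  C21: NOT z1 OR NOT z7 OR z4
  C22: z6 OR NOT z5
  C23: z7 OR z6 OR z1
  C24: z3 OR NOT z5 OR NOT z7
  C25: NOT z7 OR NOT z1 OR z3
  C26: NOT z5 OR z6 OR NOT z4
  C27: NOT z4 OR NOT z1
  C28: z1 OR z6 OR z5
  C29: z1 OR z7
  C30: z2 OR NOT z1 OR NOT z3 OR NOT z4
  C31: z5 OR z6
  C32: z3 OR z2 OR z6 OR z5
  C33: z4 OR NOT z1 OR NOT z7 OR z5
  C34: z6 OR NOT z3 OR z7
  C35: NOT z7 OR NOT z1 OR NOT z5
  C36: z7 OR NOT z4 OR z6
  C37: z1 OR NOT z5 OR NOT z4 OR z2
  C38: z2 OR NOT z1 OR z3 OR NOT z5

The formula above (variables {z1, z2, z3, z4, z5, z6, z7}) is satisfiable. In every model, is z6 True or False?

Suppose z6 = false.
From the singleton clause (NOT z7), z7 = false.
From the singleton clause (NOT z5), z5 = false.
That conflicts with the unit clause (z5).
So every satisfying assignment has z6 = True.

True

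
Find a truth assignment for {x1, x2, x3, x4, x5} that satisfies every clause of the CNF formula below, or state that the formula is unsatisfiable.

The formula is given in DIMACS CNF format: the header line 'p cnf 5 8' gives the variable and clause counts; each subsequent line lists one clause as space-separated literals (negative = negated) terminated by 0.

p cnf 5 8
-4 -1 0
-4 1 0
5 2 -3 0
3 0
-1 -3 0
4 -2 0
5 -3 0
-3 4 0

UNSATISFIABLE

The clause (x3) is unit, so x3 = True.
The clause (¬x1) is unit, so x1 = False.
The clause (¬x4) is unit, so x4 = False.
Now (x4) is unsatisfied and unit — conflict.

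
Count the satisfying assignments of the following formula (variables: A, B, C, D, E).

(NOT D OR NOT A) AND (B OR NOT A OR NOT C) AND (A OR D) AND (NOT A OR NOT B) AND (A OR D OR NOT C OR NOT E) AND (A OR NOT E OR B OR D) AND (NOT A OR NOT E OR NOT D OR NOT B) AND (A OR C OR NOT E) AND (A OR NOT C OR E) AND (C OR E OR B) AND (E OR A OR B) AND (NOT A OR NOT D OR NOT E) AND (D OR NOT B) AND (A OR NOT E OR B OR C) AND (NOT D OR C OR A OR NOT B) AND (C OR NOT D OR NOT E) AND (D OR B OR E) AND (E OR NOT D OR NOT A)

3

There are 2^5 = 32 truth assignments over (A, B, C, D, E).
Split on A. With A = true, the clauses containing A are satisfied and NOT A drops from the rest; 1 of the 2^4 = 16 assignments to the other variables satisfy what remains.
With A = false, by the same count on the reduced clause set, 2 assignments work.
Total: 1 + 2 = 3.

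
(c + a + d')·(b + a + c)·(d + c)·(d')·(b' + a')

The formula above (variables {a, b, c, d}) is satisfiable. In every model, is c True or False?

True

Suppose c = 0.
(d) alone gives d = 1.
That conflicts with the unit clause (d').
So every satisfying assignment has c = True.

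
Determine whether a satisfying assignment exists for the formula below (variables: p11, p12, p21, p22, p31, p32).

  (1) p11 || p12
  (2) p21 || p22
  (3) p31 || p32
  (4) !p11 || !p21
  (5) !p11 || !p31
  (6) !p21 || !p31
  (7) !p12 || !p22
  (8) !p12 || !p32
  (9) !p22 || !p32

No, unsatisfiable

Case p11 = true:
Unit clause (!p21) forces p21 = false.
Unit clause (p22) forces p22 = true.
Unit clause (!p31) forces p31 = false.
Unit clause (p32) forces p32 = true.
That conflicts with the unit clause (!p32).
Undo p11 and try p11 = false.
Unit clause (p12) forces p12 = true.
Unit clause (!p22) forces p22 = false.
Unit clause (p21) forces p21 = true.
Unit clause (!p31) forces p31 = false.
Unit clause (p32) forces p32 = true.
That conflicts with the unit clause (!p32).
Either choice for p11 ends in contradiction.
No assignment satisfies every clause.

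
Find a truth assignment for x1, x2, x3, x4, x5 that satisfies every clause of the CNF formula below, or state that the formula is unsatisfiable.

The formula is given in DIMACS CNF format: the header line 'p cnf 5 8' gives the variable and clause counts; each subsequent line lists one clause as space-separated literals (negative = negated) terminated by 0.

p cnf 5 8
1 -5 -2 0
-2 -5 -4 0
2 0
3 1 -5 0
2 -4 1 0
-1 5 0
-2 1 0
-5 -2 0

From the singleton clause (x2), x2 = True.
From the singleton clause (x1), x1 = True.
From the singleton clause (x5), x5 = True.
That conflicts with the unit clause (¬x5).

UNSATISFIABLE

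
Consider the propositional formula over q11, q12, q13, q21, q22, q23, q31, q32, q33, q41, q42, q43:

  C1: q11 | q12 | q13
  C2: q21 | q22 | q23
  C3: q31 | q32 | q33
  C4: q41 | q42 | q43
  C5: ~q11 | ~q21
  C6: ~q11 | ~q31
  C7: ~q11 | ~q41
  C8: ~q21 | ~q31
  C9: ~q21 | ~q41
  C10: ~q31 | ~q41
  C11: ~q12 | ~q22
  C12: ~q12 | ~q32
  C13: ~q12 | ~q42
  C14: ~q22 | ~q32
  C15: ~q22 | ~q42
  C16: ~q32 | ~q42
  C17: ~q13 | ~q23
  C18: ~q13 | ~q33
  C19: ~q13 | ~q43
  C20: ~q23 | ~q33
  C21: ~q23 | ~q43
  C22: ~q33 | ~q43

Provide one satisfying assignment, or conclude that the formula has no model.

Case q11 = 0:
Case q12 = 1:
(~q22) alone gives q22 = 0.
(~q32) alone gives q32 = 0.
(~q42) alone gives q42 = 0.
Case q21 = 1:
(~q31) alone gives q31 = 0.
(q33) alone gives q33 = 1.
(~q41) alone gives q41 = 0.
(q43) alone gives q43 = 1.
But (~q43) is also a unit clause — contradiction.
Backtrack on q21: now try q21 = 0.
(q23) alone gives q23 = 1.
(~q13) alone gives q13 = 0.
(~q33) alone gives q33 = 0.
(q31) alone gives q31 = 1.
(~q41) alone gives q41 = 0.
(q43) alone gives q43 = 1.
But (~q43) is also a unit clause — contradiction.
Neither q21 = 1 nor q21 = 0 works.
Backtrack on q12: now try q12 = 0.
(q13) alone gives q13 = 1.
(~q23) alone gives q23 = 0.
(~q33) alone gives q33 = 0.
(~q43) alone gives q43 = 0.
Case q21 = 1:
(~q31) alone gives q31 = 0.
(q32) alone gives q32 = 1.
(~q41) alone gives q41 = 0.
(q42) alone gives q42 = 1.
But (~q42) is also a unit clause — contradiction.
Backtrack on q21: now try q21 = 0.
(q22) alone gives q22 = 1.
(~q32) alone gives q32 = 0.
(q31) alone gives q31 = 1.
(~q41) alone gives q41 = 0.
(q42) alone gives q42 = 1.
But (~q42) is also a unit clause — contradiction.
Neither q21 = 1 nor q21 = 0 works.
Neither q12 = 1 nor q12 = 0 works.
Backtrack on q11: now try q11 = 1.
(~q21) alone gives q21 = 0.
(~q31) alone gives q31 = 0.
(~q41) alone gives q41 = 0.
Case q22 = 1:
(~q12) alone gives q12 = 0.
(~q32) alone gives q32 = 0.
(q33) alone gives q33 = 1.
(~q42) alone gives q42 = 0.
(q43) alone gives q43 = 1.
But (~q43) is also a unit clause — contradiction.
Backtrack on q22: now try q22 = 0.
(q23) alone gives q23 = 1.
(~q13) alone gives q13 = 0.
(~q33) alone gives q33 = 0.
(q32) alone gives q32 = 1.
(~q12) alone gives q12 = 0.
(~q42) alone gives q42 = 0.
(q43) alone gives q43 = 1.
But (~q43) is also a unit clause — contradiction.
Neither q22 = 1 nor q22 = 0 works.
Neither q11 = 1 nor q11 = 0 works.

UNSATISFIABLE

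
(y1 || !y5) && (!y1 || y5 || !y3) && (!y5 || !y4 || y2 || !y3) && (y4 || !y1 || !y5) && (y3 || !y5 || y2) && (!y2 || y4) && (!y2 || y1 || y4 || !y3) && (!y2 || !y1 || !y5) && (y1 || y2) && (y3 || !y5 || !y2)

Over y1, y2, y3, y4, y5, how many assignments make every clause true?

There are 2^5 = 32 truth assignments over (y1, y2, y3, y4, y5).
Split on y5. With y5 = true, the clauses containing y5 are satisfied and !y5 drops from the rest; 0 of the 2^4 = 16 assignments to the other variables satisfy what remains.
With y5 = false, by the same count on the reduced clause set, 5 assignments work.
(One model: y1=F, y2=T, y3=F, y4=T, y5=F.)
Total: 0 + 5 = 5.

5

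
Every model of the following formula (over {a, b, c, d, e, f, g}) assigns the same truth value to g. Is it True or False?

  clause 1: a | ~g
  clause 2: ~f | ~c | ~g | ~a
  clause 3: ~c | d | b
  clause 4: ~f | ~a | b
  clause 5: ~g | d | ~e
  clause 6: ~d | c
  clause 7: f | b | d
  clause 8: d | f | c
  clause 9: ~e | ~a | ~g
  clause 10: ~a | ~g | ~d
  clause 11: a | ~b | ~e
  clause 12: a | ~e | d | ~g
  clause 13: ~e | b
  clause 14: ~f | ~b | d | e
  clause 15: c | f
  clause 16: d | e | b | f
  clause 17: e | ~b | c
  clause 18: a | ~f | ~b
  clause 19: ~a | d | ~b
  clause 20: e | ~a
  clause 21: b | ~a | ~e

Suppose g = 1.
The clause (a) is unit, so a = 1.
The clause (~e) is unit, so e = 0.
That conflicts with the unit clause (e).
So every satisfying assignment has g = False.

False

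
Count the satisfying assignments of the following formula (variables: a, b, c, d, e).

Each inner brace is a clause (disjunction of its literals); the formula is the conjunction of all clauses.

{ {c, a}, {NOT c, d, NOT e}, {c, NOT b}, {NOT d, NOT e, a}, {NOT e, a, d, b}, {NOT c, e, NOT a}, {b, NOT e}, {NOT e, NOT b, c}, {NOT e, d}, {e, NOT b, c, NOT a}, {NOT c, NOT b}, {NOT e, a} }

There are 2^5 = 32 truth assignments over (a, b, c, d, e).
Split on e. With e = true, the clauses containing e are satisfied and NOT e drops from the rest; 0 of the 2^4 = 16 assignments to the other variables satisfy what remains.
With e = false, by the same count on the reduced clause set, 4 assignments work.
Total: 0 + 4 = 4.

4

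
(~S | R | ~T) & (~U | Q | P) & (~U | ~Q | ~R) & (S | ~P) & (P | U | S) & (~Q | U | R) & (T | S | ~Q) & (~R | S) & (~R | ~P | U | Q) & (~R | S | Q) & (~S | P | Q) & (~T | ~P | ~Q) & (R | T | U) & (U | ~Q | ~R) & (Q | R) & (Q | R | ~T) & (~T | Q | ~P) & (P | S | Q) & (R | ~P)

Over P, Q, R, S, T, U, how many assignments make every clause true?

There are 2^6 = 64 truth assignments over (P, Q, R, S, T, U).
Split on T. With T = 1, the clauses containing T are satisfied and ~T drops from the rest; 1 of the 2^5 = 32 assignments to the other variables satisfy what remains.
With T = 0, by the same count on the reduced clause set, 2 assignments work.
Total: 1 + 2 = 3.

3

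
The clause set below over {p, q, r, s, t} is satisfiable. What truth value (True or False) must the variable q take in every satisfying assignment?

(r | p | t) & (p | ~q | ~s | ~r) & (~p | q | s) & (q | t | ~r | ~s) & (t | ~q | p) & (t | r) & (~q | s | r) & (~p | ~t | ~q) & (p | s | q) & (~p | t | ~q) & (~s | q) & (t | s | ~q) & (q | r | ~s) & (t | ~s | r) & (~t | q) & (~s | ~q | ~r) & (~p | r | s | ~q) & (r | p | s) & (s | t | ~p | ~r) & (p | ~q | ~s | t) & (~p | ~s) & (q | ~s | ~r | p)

Suppose q = 0.
From the singleton clause (~s), s = 0.
From the singleton clause (~p), p = 0.
Now (p) is unsatisfied and unit — conflict.
So every satisfying assignment has q = True.

True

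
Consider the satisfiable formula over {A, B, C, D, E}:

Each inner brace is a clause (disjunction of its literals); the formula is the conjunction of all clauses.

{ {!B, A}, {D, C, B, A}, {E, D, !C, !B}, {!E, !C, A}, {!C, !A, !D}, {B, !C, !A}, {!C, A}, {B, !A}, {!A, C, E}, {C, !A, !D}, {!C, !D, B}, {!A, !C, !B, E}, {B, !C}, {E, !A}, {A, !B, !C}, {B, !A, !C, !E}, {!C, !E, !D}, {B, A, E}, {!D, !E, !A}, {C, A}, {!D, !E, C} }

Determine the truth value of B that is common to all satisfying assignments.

True

Suppose B = false.
From the singleton clause (!A), A = false.
From the singleton clause (!C), C = false.
That conflicts with the unit clause (C).
So every satisfying assignment has B = True.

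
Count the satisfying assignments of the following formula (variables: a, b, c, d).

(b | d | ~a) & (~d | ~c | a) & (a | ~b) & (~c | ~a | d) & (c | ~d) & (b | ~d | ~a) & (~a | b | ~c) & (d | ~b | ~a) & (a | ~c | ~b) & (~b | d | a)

3

There are 2^4 = 16 truth assignments over (a, b, c, d).
Split on a. With a = 1, the clauses containing a are satisfied and ~a drops from the rest; 1 of the 2^3 = 8 assignments to the other variables satisfy what remains.
With a = 0, by the same count on the reduced clause set, 2 assignments work.
Total: 1 + 2 = 3.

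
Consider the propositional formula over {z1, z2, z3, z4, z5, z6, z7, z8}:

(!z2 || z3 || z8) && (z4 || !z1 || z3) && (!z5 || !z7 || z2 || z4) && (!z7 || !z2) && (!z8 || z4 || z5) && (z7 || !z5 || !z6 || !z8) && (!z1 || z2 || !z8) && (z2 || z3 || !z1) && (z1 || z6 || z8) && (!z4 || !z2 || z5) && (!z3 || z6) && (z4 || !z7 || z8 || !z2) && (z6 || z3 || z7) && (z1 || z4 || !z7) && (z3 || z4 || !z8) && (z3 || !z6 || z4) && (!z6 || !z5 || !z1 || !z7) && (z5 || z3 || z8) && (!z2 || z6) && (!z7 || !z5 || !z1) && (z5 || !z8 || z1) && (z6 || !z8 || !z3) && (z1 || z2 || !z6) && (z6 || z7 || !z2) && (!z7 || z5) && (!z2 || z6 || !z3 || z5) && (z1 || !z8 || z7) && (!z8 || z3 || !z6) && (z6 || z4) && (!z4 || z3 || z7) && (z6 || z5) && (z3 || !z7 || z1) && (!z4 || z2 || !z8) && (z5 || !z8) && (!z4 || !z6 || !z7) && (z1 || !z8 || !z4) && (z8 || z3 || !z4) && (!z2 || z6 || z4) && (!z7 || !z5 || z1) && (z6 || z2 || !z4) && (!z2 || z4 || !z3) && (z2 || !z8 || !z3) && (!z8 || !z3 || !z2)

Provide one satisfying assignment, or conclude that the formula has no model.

Branch on z7: set z7 = false.
Branch on z3: set z3 = true.
The clause (z6) is unit, so z6 = true.
Branch on z5: set z5 = true.
The clause (!z8) is unit, so z8 = false.
Branch on z1: set z1 = true.
Branch on z2: set z2 = false.
All clauses hold; z4 can take either value.

z1=true, z2=false, z3=true, z4=false, z5=true, z6=true, z7=false, z8=false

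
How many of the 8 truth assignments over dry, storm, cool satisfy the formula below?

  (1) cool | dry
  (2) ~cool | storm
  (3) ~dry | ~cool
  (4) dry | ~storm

2

There are 2^3 = 8 truth assignments over (dry, storm, cool).
Check each against the 4 clauses (columns in the order dry, storm, cool):
  F F F  ✗ fails (cool | dry)
  F F T  ✗ fails (~cool | storm)
  F T F  ✗ fails (cool | dry)
  F T T  ✗ fails (dry | ~storm)
  T F F  ✓ satisfies all
  T F T  ✗ fails (~cool | storm)
  T T F  ✓ satisfies all
  T T T  ✗ fails (~dry | ~cool)
2 of the 8 rows are models.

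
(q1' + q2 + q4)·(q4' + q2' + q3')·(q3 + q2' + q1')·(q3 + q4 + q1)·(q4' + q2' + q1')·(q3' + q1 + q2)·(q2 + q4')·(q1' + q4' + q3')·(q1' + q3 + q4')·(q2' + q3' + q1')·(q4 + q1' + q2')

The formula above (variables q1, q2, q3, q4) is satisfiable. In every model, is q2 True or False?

Suppose q2 = 0.
Unit clause (q4') forces q4 = 0.
Unit clause (q1') forces q1 = 0.
Unit clause (q3) forces q3 = 1.
Now (q3') is unsatisfied and unit — conflict.
So every satisfying assignment has q2 = True.

True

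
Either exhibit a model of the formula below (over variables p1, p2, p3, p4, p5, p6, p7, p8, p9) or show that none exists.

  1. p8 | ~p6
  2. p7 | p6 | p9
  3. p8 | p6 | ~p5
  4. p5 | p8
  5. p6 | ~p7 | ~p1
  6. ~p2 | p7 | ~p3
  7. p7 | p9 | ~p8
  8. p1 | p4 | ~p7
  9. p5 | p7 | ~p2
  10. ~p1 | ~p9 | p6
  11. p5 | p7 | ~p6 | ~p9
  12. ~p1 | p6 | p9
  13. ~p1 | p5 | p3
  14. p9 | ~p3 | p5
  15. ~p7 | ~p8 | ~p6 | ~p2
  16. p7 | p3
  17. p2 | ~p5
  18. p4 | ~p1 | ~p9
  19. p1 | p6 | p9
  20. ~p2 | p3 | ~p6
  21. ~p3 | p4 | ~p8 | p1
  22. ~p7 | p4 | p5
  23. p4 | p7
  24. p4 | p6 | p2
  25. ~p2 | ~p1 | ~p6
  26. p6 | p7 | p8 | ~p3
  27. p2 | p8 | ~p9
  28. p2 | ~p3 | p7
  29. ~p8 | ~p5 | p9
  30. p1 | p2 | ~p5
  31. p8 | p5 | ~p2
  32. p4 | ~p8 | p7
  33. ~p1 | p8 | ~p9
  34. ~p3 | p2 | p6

Try p8 = 1.
Try p7 = 1.
Try p6 = 0.
Unit clause (~p1) forces p1 = 0.
Unit clause (p4) forces p4 = 1.
Unit clause (p9) forces p9 = 1.
Try p2 = 1.
All clauses hold; p3, p5 can take either value.

p1 ↦ 0,  p2 ↦ 1,  p3 ↦ 1,  p4 ↦ 1,  p5 ↦ 1,  p6 ↦ 0,  p7 ↦ 1,  p8 ↦ 1,  p9 ↦ 1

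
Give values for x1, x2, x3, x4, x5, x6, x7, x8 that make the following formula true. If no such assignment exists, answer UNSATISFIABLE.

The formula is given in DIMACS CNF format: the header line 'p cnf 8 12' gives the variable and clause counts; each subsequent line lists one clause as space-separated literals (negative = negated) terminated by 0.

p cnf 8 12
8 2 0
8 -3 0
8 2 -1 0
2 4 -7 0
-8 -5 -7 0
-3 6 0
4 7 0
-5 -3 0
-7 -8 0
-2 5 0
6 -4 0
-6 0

From the singleton clause (¬x6), x6 = False.
From the singleton clause (¬x3), x3 = False.
From the singleton clause (¬x4), x4 = False.
From the singleton clause (x7), x7 = True.
From the singleton clause (x2), x2 = True.
From the singleton clause (¬x8), x8 = False.
From the singleton clause (x5), x5 = True.
No clause remains; x1 is free.

x1 ↦ True; x2 ↦ True; x3 ↦ False; x4 ↦ False; x5 ↦ True; x6 ↦ False; x7 ↦ True; x8 ↦ False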